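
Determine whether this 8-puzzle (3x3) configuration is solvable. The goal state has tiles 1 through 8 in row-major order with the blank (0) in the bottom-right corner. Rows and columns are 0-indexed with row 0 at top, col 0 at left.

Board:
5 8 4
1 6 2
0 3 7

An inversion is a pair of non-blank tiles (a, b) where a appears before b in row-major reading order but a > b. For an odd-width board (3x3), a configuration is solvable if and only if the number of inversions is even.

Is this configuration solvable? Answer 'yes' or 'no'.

Inversions (pairs i<j in row-major order where tile[i] > tile[j] > 0): 15
15 is odd, so the puzzle is not solvable.

Answer: no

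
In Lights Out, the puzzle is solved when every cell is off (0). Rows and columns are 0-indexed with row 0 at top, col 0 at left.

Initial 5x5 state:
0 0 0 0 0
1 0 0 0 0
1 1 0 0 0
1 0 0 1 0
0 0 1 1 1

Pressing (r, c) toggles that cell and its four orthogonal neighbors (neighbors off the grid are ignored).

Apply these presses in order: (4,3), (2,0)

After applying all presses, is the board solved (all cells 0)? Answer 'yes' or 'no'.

After press 1 at (4,3):
0 0 0 0 0
1 0 0 0 0
1 1 0 0 0
1 0 0 0 0
0 0 0 0 0

After press 2 at (2,0):
0 0 0 0 0
0 0 0 0 0
0 0 0 0 0
0 0 0 0 0
0 0 0 0 0

Lights still on: 0

Answer: yes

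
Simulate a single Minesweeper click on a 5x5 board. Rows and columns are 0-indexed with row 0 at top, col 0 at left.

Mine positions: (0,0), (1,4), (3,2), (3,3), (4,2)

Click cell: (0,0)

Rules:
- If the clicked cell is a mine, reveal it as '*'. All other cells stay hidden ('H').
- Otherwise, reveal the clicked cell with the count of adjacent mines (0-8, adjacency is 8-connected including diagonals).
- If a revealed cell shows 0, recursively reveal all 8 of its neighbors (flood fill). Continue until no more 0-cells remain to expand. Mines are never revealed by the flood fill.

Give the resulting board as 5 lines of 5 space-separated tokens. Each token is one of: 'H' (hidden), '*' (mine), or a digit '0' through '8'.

* H H H H
H H H H H
H H H H H
H H H H H
H H H H H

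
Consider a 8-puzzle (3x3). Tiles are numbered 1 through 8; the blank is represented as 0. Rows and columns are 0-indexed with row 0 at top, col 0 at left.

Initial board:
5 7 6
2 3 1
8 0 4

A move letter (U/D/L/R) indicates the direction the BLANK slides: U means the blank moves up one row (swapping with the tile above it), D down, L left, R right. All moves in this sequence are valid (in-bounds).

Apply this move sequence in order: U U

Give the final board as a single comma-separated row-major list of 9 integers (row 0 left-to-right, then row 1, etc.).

After move 1 (U):
5 7 6
2 0 1
8 3 4

After move 2 (U):
5 0 6
2 7 1
8 3 4

Answer: 5, 0, 6, 2, 7, 1, 8, 3, 4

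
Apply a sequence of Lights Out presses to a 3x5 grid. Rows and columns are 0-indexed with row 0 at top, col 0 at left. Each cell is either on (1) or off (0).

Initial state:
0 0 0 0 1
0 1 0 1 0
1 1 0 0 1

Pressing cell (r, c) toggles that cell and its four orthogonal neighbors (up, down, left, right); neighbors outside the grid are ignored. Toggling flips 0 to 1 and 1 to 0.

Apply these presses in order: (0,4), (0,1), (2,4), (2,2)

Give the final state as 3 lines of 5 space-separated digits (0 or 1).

After press 1 at (0,4):
0 0 0 1 0
0 1 0 1 1
1 1 0 0 1

After press 2 at (0,1):
1 1 1 1 0
0 0 0 1 1
1 1 0 0 1

After press 3 at (2,4):
1 1 1 1 0
0 0 0 1 0
1 1 0 1 0

After press 4 at (2,2):
1 1 1 1 0
0 0 1 1 0
1 0 1 0 0

Answer: 1 1 1 1 0
0 0 1 1 0
1 0 1 0 0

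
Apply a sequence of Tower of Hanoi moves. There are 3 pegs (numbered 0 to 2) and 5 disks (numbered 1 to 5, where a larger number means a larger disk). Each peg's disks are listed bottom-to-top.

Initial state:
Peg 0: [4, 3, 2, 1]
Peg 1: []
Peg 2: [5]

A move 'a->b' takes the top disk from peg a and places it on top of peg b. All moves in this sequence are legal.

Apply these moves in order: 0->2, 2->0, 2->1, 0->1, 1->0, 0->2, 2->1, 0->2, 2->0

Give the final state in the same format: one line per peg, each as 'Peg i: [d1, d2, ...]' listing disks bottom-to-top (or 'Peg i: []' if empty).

After move 1 (0->2):
Peg 0: [4, 3, 2]
Peg 1: []
Peg 2: [5, 1]

After move 2 (2->0):
Peg 0: [4, 3, 2, 1]
Peg 1: []
Peg 2: [5]

After move 3 (2->1):
Peg 0: [4, 3, 2, 1]
Peg 1: [5]
Peg 2: []

After move 4 (0->1):
Peg 0: [4, 3, 2]
Peg 1: [5, 1]
Peg 2: []

After move 5 (1->0):
Peg 0: [4, 3, 2, 1]
Peg 1: [5]
Peg 2: []

After move 6 (0->2):
Peg 0: [4, 3, 2]
Peg 1: [5]
Peg 2: [1]

After move 7 (2->1):
Peg 0: [4, 3, 2]
Peg 1: [5, 1]
Peg 2: []

After move 8 (0->2):
Peg 0: [4, 3]
Peg 1: [5, 1]
Peg 2: [2]

After move 9 (2->0):
Peg 0: [4, 3, 2]
Peg 1: [5, 1]
Peg 2: []

Answer: Peg 0: [4, 3, 2]
Peg 1: [5, 1]
Peg 2: []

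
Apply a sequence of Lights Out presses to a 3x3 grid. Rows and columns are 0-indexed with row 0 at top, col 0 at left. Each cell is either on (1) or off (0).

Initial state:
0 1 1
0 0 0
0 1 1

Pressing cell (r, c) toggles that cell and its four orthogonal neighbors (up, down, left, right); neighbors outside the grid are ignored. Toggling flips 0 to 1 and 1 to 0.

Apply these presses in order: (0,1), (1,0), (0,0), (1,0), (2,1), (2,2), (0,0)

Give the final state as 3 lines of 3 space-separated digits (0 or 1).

Answer: 1 0 0
0 0 1
1 1 1

Derivation:
After press 1 at (0,1):
1 0 0
0 1 0
0 1 1

After press 2 at (1,0):
0 0 0
1 0 0
1 1 1

After press 3 at (0,0):
1 1 0
0 0 0
1 1 1

After press 4 at (1,0):
0 1 0
1 1 0
0 1 1

After press 5 at (2,1):
0 1 0
1 0 0
1 0 0

After press 6 at (2,2):
0 1 0
1 0 1
1 1 1

After press 7 at (0,0):
1 0 0
0 0 1
1 1 1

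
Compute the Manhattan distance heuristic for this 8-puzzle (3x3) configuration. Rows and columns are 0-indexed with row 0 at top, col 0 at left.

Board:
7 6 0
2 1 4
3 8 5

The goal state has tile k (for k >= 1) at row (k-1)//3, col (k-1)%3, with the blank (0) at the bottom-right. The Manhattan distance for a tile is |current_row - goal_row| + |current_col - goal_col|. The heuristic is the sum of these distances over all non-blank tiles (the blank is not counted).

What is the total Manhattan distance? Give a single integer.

Answer: 16

Derivation:
Tile 7: at (0,0), goal (2,0), distance |0-2|+|0-0| = 2
Tile 6: at (0,1), goal (1,2), distance |0-1|+|1-2| = 2
Tile 2: at (1,0), goal (0,1), distance |1-0|+|0-1| = 2
Tile 1: at (1,1), goal (0,0), distance |1-0|+|1-0| = 2
Tile 4: at (1,2), goal (1,0), distance |1-1|+|2-0| = 2
Tile 3: at (2,0), goal (0,2), distance |2-0|+|0-2| = 4
Tile 8: at (2,1), goal (2,1), distance |2-2|+|1-1| = 0
Tile 5: at (2,2), goal (1,1), distance |2-1|+|2-1| = 2
Sum: 2 + 2 + 2 + 2 + 2 + 4 + 0 + 2 = 16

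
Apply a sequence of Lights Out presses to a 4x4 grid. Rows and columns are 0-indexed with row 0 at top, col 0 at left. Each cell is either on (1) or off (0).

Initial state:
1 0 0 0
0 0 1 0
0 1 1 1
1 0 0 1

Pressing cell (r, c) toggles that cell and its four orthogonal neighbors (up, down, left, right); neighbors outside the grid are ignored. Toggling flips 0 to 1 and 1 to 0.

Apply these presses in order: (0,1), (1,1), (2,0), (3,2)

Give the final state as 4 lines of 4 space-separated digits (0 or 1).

After press 1 at (0,1):
0 1 1 0
0 1 1 0
0 1 1 1
1 0 0 1

After press 2 at (1,1):
0 0 1 0
1 0 0 0
0 0 1 1
1 0 0 1

After press 3 at (2,0):
0 0 1 0
0 0 0 0
1 1 1 1
0 0 0 1

After press 4 at (3,2):
0 0 1 0
0 0 0 0
1 1 0 1
0 1 1 0

Answer: 0 0 1 0
0 0 0 0
1 1 0 1
0 1 1 0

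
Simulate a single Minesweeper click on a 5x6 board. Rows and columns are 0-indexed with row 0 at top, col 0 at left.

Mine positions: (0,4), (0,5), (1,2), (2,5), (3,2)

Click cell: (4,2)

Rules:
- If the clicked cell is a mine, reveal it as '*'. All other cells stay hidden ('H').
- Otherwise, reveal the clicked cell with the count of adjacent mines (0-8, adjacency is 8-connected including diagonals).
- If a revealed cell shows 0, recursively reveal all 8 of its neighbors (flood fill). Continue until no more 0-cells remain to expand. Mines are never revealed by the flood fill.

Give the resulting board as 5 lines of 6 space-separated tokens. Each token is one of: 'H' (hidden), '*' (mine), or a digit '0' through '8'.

H H H H H H
H H H H H H
H H H H H H
H H H H H H
H H 1 H H H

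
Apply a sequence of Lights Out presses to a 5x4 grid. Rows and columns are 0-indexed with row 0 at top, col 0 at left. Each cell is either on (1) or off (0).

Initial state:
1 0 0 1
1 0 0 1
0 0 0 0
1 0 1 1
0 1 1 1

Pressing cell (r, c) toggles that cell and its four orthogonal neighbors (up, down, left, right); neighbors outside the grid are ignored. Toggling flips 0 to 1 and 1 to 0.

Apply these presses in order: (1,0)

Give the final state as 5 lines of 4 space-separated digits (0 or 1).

Answer: 0 0 0 1
0 1 0 1
1 0 0 0
1 0 1 1
0 1 1 1

Derivation:
After press 1 at (1,0):
0 0 0 1
0 1 0 1
1 0 0 0
1 0 1 1
0 1 1 1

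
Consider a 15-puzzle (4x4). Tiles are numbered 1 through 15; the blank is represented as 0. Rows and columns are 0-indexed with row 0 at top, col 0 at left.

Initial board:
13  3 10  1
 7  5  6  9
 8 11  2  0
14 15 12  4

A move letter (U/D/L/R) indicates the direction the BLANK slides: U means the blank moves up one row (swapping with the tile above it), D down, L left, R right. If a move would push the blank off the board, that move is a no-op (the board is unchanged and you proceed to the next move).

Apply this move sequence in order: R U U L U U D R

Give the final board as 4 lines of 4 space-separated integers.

After move 1 (R):
13  3 10  1
 7  5  6  9
 8 11  2  0
14 15 12  4

After move 2 (U):
13  3 10  1
 7  5  6  0
 8 11  2  9
14 15 12  4

After move 3 (U):
13  3 10  0
 7  5  6  1
 8 11  2  9
14 15 12  4

After move 4 (L):
13  3  0 10
 7  5  6  1
 8 11  2  9
14 15 12  4

After move 5 (U):
13  3  0 10
 7  5  6  1
 8 11  2  9
14 15 12  4

After move 6 (U):
13  3  0 10
 7  5  6  1
 8 11  2  9
14 15 12  4

After move 7 (D):
13  3  6 10
 7  5  0  1
 8 11  2  9
14 15 12  4

After move 8 (R):
13  3  6 10
 7  5  1  0
 8 11  2  9
14 15 12  4

Answer: 13  3  6 10
 7  5  1  0
 8 11  2  9
14 15 12  4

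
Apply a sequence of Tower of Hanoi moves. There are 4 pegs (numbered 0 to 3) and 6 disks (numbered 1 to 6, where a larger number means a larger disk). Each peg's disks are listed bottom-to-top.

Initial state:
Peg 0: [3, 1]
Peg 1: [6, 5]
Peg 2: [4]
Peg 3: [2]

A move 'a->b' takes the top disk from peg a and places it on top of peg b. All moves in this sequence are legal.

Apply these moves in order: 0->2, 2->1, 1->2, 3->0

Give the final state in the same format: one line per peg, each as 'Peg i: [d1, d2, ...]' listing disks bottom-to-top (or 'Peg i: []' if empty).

After move 1 (0->2):
Peg 0: [3]
Peg 1: [6, 5]
Peg 2: [4, 1]
Peg 3: [2]

After move 2 (2->1):
Peg 0: [3]
Peg 1: [6, 5, 1]
Peg 2: [4]
Peg 3: [2]

After move 3 (1->2):
Peg 0: [3]
Peg 1: [6, 5]
Peg 2: [4, 1]
Peg 3: [2]

After move 4 (3->0):
Peg 0: [3, 2]
Peg 1: [6, 5]
Peg 2: [4, 1]
Peg 3: []

Answer: Peg 0: [3, 2]
Peg 1: [6, 5]
Peg 2: [4, 1]
Peg 3: []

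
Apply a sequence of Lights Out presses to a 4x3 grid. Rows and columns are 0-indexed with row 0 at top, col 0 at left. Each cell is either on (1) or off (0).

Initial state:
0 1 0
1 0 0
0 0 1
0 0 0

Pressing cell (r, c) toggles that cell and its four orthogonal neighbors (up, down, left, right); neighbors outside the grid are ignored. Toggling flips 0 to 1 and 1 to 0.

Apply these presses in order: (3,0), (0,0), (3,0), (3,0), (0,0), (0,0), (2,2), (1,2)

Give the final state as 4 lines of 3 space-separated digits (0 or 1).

After press 1 at (3,0):
0 1 0
1 0 0
1 0 1
1 1 0

After press 2 at (0,0):
1 0 0
0 0 0
1 0 1
1 1 0

After press 3 at (3,0):
1 0 0
0 0 0
0 0 1
0 0 0

After press 4 at (3,0):
1 0 0
0 0 0
1 0 1
1 1 0

After press 5 at (0,0):
0 1 0
1 0 0
1 0 1
1 1 0

After press 6 at (0,0):
1 0 0
0 0 0
1 0 1
1 1 0

After press 7 at (2,2):
1 0 0
0 0 1
1 1 0
1 1 1

After press 8 at (1,2):
1 0 1
0 1 0
1 1 1
1 1 1

Answer: 1 0 1
0 1 0
1 1 1
1 1 1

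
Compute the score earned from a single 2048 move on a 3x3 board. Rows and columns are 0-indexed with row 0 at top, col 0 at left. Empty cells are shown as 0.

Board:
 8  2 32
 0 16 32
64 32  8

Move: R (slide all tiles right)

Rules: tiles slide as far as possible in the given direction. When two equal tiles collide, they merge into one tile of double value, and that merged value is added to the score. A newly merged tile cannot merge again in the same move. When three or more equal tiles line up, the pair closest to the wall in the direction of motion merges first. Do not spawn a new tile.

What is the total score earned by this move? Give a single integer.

Slide right:
row 0: [8, 2, 32] -> [8, 2, 32]  score +0 (running 0)
row 1: [0, 16, 32] -> [0, 16, 32]  score +0 (running 0)
row 2: [64, 32, 8] -> [64, 32, 8]  score +0 (running 0)
Board after move:
 8  2 32
 0 16 32
64 32  8

Answer: 0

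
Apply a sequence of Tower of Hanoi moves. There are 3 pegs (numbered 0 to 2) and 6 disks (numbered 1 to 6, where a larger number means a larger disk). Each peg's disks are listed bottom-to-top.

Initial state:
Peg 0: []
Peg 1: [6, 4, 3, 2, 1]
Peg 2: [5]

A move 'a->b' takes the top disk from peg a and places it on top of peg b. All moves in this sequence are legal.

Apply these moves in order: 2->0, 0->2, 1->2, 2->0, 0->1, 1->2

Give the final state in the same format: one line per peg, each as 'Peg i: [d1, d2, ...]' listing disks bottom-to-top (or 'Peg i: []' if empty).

After move 1 (2->0):
Peg 0: [5]
Peg 1: [6, 4, 3, 2, 1]
Peg 2: []

After move 2 (0->2):
Peg 0: []
Peg 1: [6, 4, 3, 2, 1]
Peg 2: [5]

After move 3 (1->2):
Peg 0: []
Peg 1: [6, 4, 3, 2]
Peg 2: [5, 1]

After move 4 (2->0):
Peg 0: [1]
Peg 1: [6, 4, 3, 2]
Peg 2: [5]

After move 5 (0->1):
Peg 0: []
Peg 1: [6, 4, 3, 2, 1]
Peg 2: [5]

After move 6 (1->2):
Peg 0: []
Peg 1: [6, 4, 3, 2]
Peg 2: [5, 1]

Answer: Peg 0: []
Peg 1: [6, 4, 3, 2]
Peg 2: [5, 1]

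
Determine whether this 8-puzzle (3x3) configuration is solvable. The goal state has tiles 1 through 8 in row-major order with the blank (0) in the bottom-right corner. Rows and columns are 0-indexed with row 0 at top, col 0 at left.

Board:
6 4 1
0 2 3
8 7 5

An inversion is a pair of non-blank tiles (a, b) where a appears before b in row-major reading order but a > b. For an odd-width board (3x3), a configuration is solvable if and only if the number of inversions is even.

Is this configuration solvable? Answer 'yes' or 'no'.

Answer: no

Derivation:
Inversions (pairs i<j in row-major order where tile[i] > tile[j] > 0): 11
11 is odd, so the puzzle is not solvable.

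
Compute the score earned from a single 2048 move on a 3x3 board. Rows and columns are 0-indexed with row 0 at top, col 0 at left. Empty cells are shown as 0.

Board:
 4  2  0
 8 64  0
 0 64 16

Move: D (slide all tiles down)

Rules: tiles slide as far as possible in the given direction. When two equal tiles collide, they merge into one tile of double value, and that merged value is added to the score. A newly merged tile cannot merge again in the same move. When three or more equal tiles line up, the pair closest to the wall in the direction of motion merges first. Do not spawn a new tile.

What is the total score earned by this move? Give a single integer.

Answer: 128

Derivation:
Slide down:
col 0: [4, 8, 0] -> [0, 4, 8]  score +0 (running 0)
col 1: [2, 64, 64] -> [0, 2, 128]  score +128 (running 128)
col 2: [0, 0, 16] -> [0, 0, 16]  score +0 (running 128)
Board after move:
  0   0   0
  4   2   0
  8 128  16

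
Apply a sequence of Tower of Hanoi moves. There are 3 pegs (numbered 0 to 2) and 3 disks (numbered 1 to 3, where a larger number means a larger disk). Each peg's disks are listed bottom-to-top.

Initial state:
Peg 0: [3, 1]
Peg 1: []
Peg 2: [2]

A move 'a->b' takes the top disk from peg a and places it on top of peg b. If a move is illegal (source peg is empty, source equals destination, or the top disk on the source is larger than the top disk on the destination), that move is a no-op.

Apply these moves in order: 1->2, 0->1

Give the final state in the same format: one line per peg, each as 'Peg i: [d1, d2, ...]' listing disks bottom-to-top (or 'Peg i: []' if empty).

After move 1 (1->2):
Peg 0: [3, 1]
Peg 1: []
Peg 2: [2]

After move 2 (0->1):
Peg 0: [3]
Peg 1: [1]
Peg 2: [2]

Answer: Peg 0: [3]
Peg 1: [1]
Peg 2: [2]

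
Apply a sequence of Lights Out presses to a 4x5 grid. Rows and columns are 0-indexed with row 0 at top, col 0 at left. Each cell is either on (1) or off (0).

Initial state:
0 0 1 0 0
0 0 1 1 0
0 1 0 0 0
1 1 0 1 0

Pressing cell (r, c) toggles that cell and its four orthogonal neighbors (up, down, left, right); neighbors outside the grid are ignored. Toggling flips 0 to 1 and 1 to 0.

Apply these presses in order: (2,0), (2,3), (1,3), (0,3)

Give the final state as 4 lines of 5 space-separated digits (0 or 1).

After press 1 at (2,0):
0 0 1 0 0
1 0 1 1 0
1 0 0 0 0
0 1 0 1 0

After press 2 at (2,3):
0 0 1 0 0
1 0 1 0 0
1 0 1 1 1
0 1 0 0 0

After press 3 at (1,3):
0 0 1 1 0
1 0 0 1 1
1 0 1 0 1
0 1 0 0 0

After press 4 at (0,3):
0 0 0 0 1
1 0 0 0 1
1 0 1 0 1
0 1 0 0 0

Answer: 0 0 0 0 1
1 0 0 0 1
1 0 1 0 1
0 1 0 0 0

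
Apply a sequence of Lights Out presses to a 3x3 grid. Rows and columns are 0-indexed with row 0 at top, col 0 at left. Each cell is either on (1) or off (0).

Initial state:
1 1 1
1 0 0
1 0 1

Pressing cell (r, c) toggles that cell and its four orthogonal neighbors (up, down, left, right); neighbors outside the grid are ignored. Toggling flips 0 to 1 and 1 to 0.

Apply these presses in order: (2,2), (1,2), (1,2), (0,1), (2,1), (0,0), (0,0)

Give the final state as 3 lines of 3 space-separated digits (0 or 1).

Answer: 0 0 0
1 0 1
0 0 1

Derivation:
After press 1 at (2,2):
1 1 1
1 0 1
1 1 0

After press 2 at (1,2):
1 1 0
1 1 0
1 1 1

After press 3 at (1,2):
1 1 1
1 0 1
1 1 0

After press 4 at (0,1):
0 0 0
1 1 1
1 1 0

After press 5 at (2,1):
0 0 0
1 0 1
0 0 1

After press 6 at (0,0):
1 1 0
0 0 1
0 0 1

After press 7 at (0,0):
0 0 0
1 0 1
0 0 1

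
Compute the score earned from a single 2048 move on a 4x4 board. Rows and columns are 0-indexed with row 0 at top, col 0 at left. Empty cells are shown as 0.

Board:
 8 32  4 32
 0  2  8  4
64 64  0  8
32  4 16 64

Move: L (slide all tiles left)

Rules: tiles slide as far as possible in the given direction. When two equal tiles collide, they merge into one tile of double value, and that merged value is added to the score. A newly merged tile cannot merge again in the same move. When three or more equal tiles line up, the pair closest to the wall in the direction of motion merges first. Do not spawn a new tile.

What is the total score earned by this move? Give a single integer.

Answer: 128

Derivation:
Slide left:
row 0: [8, 32, 4, 32] -> [8, 32, 4, 32]  score +0 (running 0)
row 1: [0, 2, 8, 4] -> [2, 8, 4, 0]  score +0 (running 0)
row 2: [64, 64, 0, 8] -> [128, 8, 0, 0]  score +128 (running 128)
row 3: [32, 4, 16, 64] -> [32, 4, 16, 64]  score +0 (running 128)
Board after move:
  8  32   4  32
  2   8   4   0
128   8   0   0
 32   4  16  64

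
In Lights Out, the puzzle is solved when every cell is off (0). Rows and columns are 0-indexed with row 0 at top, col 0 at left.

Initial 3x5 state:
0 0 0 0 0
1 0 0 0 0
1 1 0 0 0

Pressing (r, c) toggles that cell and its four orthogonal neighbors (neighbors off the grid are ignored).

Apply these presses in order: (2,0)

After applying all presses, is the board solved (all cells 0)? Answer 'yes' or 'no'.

After press 1 at (2,0):
0 0 0 0 0
0 0 0 0 0
0 0 0 0 0

Lights still on: 0

Answer: yes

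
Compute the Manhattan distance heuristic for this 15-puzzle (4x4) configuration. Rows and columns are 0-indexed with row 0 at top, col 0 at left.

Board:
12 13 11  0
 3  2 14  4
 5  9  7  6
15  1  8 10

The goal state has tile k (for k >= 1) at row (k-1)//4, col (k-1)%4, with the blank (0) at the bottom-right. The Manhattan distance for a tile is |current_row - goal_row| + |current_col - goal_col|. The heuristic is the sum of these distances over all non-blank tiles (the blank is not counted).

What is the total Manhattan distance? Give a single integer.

Tile 12: (0,0)->(2,3) = 5
Tile 13: (0,1)->(3,0) = 4
Tile 11: (0,2)->(2,2) = 2
Tile 3: (1,0)->(0,2) = 3
Tile 2: (1,1)->(0,1) = 1
Tile 14: (1,2)->(3,1) = 3
Tile 4: (1,3)->(0,3) = 1
Tile 5: (2,0)->(1,0) = 1
Tile 9: (2,1)->(2,0) = 1
Tile 7: (2,2)->(1,2) = 1
Tile 6: (2,3)->(1,1) = 3
Tile 15: (3,0)->(3,2) = 2
Tile 1: (3,1)->(0,0) = 4
Tile 8: (3,2)->(1,3) = 3
Tile 10: (3,3)->(2,1) = 3
Sum: 5 + 4 + 2 + 3 + 1 + 3 + 1 + 1 + 1 + 1 + 3 + 2 + 4 + 3 + 3 = 37

Answer: 37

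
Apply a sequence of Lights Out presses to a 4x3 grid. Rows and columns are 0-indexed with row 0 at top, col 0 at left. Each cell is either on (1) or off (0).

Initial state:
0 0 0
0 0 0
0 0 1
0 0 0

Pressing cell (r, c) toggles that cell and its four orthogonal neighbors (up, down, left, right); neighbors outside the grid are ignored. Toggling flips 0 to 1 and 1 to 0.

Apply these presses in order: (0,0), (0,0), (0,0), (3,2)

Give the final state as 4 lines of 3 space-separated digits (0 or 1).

Answer: 1 1 0
1 0 0
0 0 0
0 1 1

Derivation:
After press 1 at (0,0):
1 1 0
1 0 0
0 0 1
0 0 0

After press 2 at (0,0):
0 0 0
0 0 0
0 0 1
0 0 0

After press 3 at (0,0):
1 1 0
1 0 0
0 0 1
0 0 0

After press 4 at (3,2):
1 1 0
1 0 0
0 0 0
0 1 1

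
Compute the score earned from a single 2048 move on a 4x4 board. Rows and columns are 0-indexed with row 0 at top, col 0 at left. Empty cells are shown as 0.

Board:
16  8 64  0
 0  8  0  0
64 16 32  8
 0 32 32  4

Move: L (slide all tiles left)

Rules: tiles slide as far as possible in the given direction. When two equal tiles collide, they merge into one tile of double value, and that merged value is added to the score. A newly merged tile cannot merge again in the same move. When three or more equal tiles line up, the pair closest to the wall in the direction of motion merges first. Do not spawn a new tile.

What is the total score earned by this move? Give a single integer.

Slide left:
row 0: [16, 8, 64, 0] -> [16, 8, 64, 0]  score +0 (running 0)
row 1: [0, 8, 0, 0] -> [8, 0, 0, 0]  score +0 (running 0)
row 2: [64, 16, 32, 8] -> [64, 16, 32, 8]  score +0 (running 0)
row 3: [0, 32, 32, 4] -> [64, 4, 0, 0]  score +64 (running 64)
Board after move:
16  8 64  0
 8  0  0  0
64 16 32  8
64  4  0  0

Answer: 64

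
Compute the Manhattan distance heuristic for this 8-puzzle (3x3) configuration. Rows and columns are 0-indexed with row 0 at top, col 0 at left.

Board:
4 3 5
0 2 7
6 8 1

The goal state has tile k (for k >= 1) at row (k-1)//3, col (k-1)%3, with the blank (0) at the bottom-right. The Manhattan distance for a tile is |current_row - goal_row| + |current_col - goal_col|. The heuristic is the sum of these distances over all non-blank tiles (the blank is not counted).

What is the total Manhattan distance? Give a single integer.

Tile 4: at (0,0), goal (1,0), distance |0-1|+|0-0| = 1
Tile 3: at (0,1), goal (0,2), distance |0-0|+|1-2| = 1
Tile 5: at (0,2), goal (1,1), distance |0-1|+|2-1| = 2
Tile 2: at (1,1), goal (0,1), distance |1-0|+|1-1| = 1
Tile 7: at (1,2), goal (2,0), distance |1-2|+|2-0| = 3
Tile 6: at (2,0), goal (1,2), distance |2-1|+|0-2| = 3
Tile 8: at (2,1), goal (2,1), distance |2-2|+|1-1| = 0
Tile 1: at (2,2), goal (0,0), distance |2-0|+|2-0| = 4
Sum: 1 + 1 + 2 + 1 + 3 + 3 + 0 + 4 = 15

Answer: 15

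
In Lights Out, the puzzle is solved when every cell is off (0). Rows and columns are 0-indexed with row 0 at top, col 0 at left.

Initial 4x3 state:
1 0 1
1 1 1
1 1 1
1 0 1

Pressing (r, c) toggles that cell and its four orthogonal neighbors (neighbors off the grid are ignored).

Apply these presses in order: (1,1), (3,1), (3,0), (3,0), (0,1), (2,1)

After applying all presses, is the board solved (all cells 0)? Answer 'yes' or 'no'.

After press 1 at (1,1):
1 1 1
0 0 0
1 0 1
1 0 1

After press 2 at (3,1):
1 1 1
0 0 0
1 1 1
0 1 0

After press 3 at (3,0):
1 1 1
0 0 0
0 1 1
1 0 0

After press 4 at (3,0):
1 1 1
0 0 0
1 1 1
0 1 0

After press 5 at (0,1):
0 0 0
0 1 0
1 1 1
0 1 0

After press 6 at (2,1):
0 0 0
0 0 0
0 0 0
0 0 0

Lights still on: 0

Answer: yes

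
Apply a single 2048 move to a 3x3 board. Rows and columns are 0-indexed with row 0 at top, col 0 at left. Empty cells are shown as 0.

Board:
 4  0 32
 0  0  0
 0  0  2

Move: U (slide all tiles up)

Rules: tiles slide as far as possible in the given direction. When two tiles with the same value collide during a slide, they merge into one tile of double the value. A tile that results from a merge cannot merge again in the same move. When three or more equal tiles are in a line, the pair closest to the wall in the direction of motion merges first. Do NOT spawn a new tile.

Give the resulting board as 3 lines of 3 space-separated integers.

Slide up:
col 0: [4, 0, 0] -> [4, 0, 0]
col 1: [0, 0, 0] -> [0, 0, 0]
col 2: [32, 0, 2] -> [32, 2, 0]

Answer:  4  0 32
 0  0  2
 0  0  0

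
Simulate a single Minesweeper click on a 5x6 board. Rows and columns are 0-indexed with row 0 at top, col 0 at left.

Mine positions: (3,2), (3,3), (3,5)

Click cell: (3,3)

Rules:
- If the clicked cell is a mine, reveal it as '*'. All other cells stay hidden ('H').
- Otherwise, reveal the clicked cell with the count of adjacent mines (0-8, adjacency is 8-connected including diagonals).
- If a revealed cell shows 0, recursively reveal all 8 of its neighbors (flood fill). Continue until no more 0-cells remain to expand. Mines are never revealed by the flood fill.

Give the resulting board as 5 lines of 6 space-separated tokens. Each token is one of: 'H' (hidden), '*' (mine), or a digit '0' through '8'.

H H H H H H
H H H H H H
H H H H H H
H H H * H H
H H H H H H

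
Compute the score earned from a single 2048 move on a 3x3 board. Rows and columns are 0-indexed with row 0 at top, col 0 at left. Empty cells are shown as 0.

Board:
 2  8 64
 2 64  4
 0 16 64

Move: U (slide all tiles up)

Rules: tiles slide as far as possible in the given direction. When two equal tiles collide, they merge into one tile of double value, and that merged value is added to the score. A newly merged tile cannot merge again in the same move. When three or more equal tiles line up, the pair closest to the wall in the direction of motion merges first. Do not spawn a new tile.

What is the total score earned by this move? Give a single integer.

Slide up:
col 0: [2, 2, 0] -> [4, 0, 0]  score +4 (running 4)
col 1: [8, 64, 16] -> [8, 64, 16]  score +0 (running 4)
col 2: [64, 4, 64] -> [64, 4, 64]  score +0 (running 4)
Board after move:
 4  8 64
 0 64  4
 0 16 64

Answer: 4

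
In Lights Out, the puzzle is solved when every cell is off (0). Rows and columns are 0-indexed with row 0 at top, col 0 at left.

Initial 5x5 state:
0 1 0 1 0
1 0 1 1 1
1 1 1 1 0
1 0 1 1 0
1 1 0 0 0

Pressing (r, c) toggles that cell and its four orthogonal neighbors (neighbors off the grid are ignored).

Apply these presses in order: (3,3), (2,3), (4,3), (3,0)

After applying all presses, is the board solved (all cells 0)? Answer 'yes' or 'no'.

After press 1 at (3,3):
0 1 0 1 0
1 0 1 1 1
1 1 1 0 0
1 0 0 0 1
1 1 0 1 0

After press 2 at (2,3):
0 1 0 1 0
1 0 1 0 1
1 1 0 1 1
1 0 0 1 1
1 1 0 1 0

After press 3 at (4,3):
0 1 0 1 0
1 0 1 0 1
1 1 0 1 1
1 0 0 0 1
1 1 1 0 1

After press 4 at (3,0):
0 1 0 1 0
1 0 1 0 1
0 1 0 1 1
0 1 0 0 1
0 1 1 0 1

Lights still on: 13

Answer: no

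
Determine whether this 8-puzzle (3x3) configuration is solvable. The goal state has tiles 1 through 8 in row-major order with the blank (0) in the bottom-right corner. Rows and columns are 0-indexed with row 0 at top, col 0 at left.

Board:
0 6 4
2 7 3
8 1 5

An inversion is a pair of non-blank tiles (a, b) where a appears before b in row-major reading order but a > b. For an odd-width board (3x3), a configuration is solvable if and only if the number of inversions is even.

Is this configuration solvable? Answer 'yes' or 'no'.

Answer: no

Derivation:
Inversions (pairs i<j in row-major order where tile[i] > tile[j] > 0): 15
15 is odd, so the puzzle is not solvable.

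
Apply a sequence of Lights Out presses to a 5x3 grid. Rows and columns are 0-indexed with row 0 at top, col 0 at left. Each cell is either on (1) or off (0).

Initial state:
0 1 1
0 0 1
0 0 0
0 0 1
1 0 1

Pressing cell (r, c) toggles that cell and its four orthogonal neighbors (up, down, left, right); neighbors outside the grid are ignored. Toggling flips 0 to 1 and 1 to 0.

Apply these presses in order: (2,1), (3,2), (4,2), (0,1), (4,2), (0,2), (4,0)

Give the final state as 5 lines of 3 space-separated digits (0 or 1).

Answer: 1 1 1
0 0 0
1 1 0
1 0 0
0 1 0

Derivation:
After press 1 at (2,1):
0 1 1
0 1 1
1 1 1
0 1 1
1 0 1

After press 2 at (3,2):
0 1 1
0 1 1
1 1 0
0 0 0
1 0 0

After press 3 at (4,2):
0 1 1
0 1 1
1 1 0
0 0 1
1 1 1

After press 4 at (0,1):
1 0 0
0 0 1
1 1 0
0 0 1
1 1 1

After press 5 at (4,2):
1 0 0
0 0 1
1 1 0
0 0 0
1 0 0

After press 6 at (0,2):
1 1 1
0 0 0
1 1 0
0 0 0
1 0 0

After press 7 at (4,0):
1 1 1
0 0 0
1 1 0
1 0 0
0 1 0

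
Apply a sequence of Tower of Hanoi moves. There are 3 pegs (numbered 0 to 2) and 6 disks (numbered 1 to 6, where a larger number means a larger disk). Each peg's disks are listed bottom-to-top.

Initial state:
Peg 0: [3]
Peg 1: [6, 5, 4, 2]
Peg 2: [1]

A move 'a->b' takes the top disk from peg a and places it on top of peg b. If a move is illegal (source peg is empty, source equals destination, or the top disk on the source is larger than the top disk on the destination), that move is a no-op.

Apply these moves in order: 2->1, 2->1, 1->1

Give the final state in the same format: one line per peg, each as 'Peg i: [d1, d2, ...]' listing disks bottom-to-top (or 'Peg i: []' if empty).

After move 1 (2->1):
Peg 0: [3]
Peg 1: [6, 5, 4, 2, 1]
Peg 2: []

After move 2 (2->1):
Peg 0: [3]
Peg 1: [6, 5, 4, 2, 1]
Peg 2: []

After move 3 (1->1):
Peg 0: [3]
Peg 1: [6, 5, 4, 2, 1]
Peg 2: []

Answer: Peg 0: [3]
Peg 1: [6, 5, 4, 2, 1]
Peg 2: []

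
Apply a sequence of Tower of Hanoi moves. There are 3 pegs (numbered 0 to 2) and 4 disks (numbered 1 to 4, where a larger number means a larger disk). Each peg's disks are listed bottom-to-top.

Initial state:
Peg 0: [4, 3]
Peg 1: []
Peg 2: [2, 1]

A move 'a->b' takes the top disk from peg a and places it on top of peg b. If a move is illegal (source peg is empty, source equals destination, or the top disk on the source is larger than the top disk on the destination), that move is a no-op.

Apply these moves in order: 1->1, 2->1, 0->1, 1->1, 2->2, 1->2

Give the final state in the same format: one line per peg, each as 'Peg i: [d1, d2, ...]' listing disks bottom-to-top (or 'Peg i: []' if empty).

Answer: Peg 0: [4, 3]
Peg 1: []
Peg 2: [2, 1]

Derivation:
After move 1 (1->1):
Peg 0: [4, 3]
Peg 1: []
Peg 2: [2, 1]

After move 2 (2->1):
Peg 0: [4, 3]
Peg 1: [1]
Peg 2: [2]

After move 3 (0->1):
Peg 0: [4, 3]
Peg 1: [1]
Peg 2: [2]

After move 4 (1->1):
Peg 0: [4, 3]
Peg 1: [1]
Peg 2: [2]

After move 5 (2->2):
Peg 0: [4, 3]
Peg 1: [1]
Peg 2: [2]

After move 6 (1->2):
Peg 0: [4, 3]
Peg 1: []
Peg 2: [2, 1]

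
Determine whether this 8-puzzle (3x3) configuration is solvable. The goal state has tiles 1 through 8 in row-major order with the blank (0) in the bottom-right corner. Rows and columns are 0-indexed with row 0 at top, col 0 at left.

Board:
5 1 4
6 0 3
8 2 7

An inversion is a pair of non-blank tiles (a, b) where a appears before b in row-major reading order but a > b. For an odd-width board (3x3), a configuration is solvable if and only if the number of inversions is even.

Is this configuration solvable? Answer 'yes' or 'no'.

Answer: no

Derivation:
Inversions (pairs i<j in row-major order where tile[i] > tile[j] > 0): 11
11 is odd, so the puzzle is not solvable.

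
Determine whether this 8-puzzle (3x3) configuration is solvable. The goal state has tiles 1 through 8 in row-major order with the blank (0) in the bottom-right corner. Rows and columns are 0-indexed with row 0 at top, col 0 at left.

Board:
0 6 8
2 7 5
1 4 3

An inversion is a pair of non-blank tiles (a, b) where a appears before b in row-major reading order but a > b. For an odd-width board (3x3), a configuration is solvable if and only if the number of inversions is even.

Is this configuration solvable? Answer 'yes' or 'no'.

Inversions (pairs i<j in row-major order where tile[i] > tile[j] > 0): 20
20 is even, so the puzzle is solvable.

Answer: yes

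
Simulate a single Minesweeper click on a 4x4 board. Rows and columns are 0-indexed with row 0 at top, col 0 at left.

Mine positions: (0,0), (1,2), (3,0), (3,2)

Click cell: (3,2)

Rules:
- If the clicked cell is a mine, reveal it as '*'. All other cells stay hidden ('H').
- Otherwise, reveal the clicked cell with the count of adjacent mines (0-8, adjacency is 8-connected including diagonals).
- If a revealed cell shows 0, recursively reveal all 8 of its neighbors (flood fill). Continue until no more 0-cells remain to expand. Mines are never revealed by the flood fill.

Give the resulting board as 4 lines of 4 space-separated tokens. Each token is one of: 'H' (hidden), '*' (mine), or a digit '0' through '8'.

H H H H
H H H H
H H H H
H H * H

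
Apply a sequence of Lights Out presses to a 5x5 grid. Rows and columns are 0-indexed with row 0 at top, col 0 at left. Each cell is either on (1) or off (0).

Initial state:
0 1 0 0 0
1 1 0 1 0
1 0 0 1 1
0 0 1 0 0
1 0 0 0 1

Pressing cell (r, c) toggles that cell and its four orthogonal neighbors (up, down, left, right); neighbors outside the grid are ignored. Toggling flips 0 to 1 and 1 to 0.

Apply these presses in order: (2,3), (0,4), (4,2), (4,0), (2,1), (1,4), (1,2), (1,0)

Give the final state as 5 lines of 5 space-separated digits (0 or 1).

After press 1 at (2,3):
0 1 0 0 0
1 1 0 0 0
1 0 1 0 0
0 0 1 1 0
1 0 0 0 1

After press 2 at (0,4):
0 1 0 1 1
1 1 0 0 1
1 0 1 0 0
0 0 1 1 0
1 0 0 0 1

After press 3 at (4,2):
0 1 0 1 1
1 1 0 0 1
1 0 1 0 0
0 0 0 1 0
1 1 1 1 1

After press 4 at (4,0):
0 1 0 1 1
1 1 0 0 1
1 0 1 0 0
1 0 0 1 0
0 0 1 1 1

After press 5 at (2,1):
0 1 0 1 1
1 0 0 0 1
0 1 0 0 0
1 1 0 1 0
0 0 1 1 1

After press 6 at (1,4):
0 1 0 1 0
1 0 0 1 0
0 1 0 0 1
1 1 0 1 0
0 0 1 1 1

After press 7 at (1,2):
0 1 1 1 0
1 1 1 0 0
0 1 1 0 1
1 1 0 1 0
0 0 1 1 1

After press 8 at (1,0):
1 1 1 1 0
0 0 1 0 0
1 1 1 0 1
1 1 0 1 0
0 0 1 1 1

Answer: 1 1 1 1 0
0 0 1 0 0
1 1 1 0 1
1 1 0 1 0
0 0 1 1 1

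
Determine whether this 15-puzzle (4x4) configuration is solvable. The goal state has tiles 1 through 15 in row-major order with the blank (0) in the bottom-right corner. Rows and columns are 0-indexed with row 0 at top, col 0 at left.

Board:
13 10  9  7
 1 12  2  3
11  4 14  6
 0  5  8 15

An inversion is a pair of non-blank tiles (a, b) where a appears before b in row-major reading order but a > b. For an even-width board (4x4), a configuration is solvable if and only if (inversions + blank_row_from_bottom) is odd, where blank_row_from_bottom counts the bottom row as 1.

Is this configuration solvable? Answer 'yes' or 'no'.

Inversions: 50
Blank is in row 3 (0-indexed from top), which is row 1 counting from the bottom (bottom = 1).
50 + 1 = 51, which is odd, so the puzzle is solvable.

Answer: yes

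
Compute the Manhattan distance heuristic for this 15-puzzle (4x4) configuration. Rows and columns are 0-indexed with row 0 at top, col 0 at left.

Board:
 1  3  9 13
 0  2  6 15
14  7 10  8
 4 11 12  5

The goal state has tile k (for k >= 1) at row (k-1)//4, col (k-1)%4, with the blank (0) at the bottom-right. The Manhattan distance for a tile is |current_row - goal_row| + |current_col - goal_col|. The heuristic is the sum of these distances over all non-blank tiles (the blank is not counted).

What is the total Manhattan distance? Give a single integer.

Answer: 37

Derivation:
Tile 1: (0,0)->(0,0) = 0
Tile 3: (0,1)->(0,2) = 1
Tile 9: (0,2)->(2,0) = 4
Tile 13: (0,3)->(3,0) = 6
Tile 2: (1,1)->(0,1) = 1
Tile 6: (1,2)->(1,1) = 1
Tile 15: (1,3)->(3,2) = 3
Tile 14: (2,0)->(3,1) = 2
Tile 7: (2,1)->(1,2) = 2
Tile 10: (2,2)->(2,1) = 1
Tile 8: (2,3)->(1,3) = 1
Tile 4: (3,0)->(0,3) = 6
Tile 11: (3,1)->(2,2) = 2
Tile 12: (3,2)->(2,3) = 2
Tile 5: (3,3)->(1,0) = 5
Sum: 0 + 1 + 4 + 6 + 1 + 1 + 3 + 2 + 2 + 1 + 1 + 6 + 2 + 2 + 5 = 37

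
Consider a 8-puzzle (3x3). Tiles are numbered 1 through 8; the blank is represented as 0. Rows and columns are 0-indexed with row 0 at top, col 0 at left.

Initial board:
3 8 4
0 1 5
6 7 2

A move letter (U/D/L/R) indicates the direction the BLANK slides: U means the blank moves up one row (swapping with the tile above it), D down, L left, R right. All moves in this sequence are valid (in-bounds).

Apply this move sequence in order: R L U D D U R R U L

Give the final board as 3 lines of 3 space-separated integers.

Answer: 3 0 8
1 5 4
6 7 2

Derivation:
After move 1 (R):
3 8 4
1 0 5
6 7 2

After move 2 (L):
3 8 4
0 1 5
6 7 2

After move 3 (U):
0 8 4
3 1 5
6 7 2

After move 4 (D):
3 8 4
0 1 5
6 7 2

After move 5 (D):
3 8 4
6 1 5
0 7 2

After move 6 (U):
3 8 4
0 1 5
6 7 2

After move 7 (R):
3 8 4
1 0 5
6 7 2

After move 8 (R):
3 8 4
1 5 0
6 7 2

After move 9 (U):
3 8 0
1 5 4
6 7 2

After move 10 (L):
3 0 8
1 5 4
6 7 2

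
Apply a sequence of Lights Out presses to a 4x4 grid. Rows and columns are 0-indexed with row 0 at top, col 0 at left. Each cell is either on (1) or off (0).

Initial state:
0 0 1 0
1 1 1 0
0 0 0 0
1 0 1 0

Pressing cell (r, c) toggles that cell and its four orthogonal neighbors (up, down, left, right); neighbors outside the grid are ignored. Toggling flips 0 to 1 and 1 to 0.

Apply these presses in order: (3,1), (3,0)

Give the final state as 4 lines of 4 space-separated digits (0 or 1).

Answer: 0 0 1 0
1 1 1 0
1 1 0 0
1 0 0 0

Derivation:
After press 1 at (3,1):
0 0 1 0
1 1 1 0
0 1 0 0
0 1 0 0

After press 2 at (3,0):
0 0 1 0
1 1 1 0
1 1 0 0
1 0 0 0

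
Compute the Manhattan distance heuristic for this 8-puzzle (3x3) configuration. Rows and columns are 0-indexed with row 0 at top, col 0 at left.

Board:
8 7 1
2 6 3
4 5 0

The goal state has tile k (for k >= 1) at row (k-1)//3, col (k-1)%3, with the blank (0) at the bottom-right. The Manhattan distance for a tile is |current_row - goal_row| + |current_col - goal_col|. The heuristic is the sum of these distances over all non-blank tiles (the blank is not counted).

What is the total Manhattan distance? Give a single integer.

Tile 8: (0,0)->(2,1) = 3
Tile 7: (0,1)->(2,0) = 3
Tile 1: (0,2)->(0,0) = 2
Tile 2: (1,0)->(0,1) = 2
Tile 6: (1,1)->(1,2) = 1
Tile 3: (1,2)->(0,2) = 1
Tile 4: (2,0)->(1,0) = 1
Tile 5: (2,1)->(1,1) = 1
Sum: 3 + 3 + 2 + 2 + 1 + 1 + 1 + 1 = 14

Answer: 14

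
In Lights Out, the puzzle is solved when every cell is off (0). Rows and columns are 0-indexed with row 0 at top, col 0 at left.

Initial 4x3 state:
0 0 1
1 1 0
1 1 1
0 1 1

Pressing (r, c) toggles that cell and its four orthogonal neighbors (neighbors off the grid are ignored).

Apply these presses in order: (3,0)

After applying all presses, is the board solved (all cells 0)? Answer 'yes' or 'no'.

Answer: no

Derivation:
After press 1 at (3,0):
0 0 1
1 1 0
0 1 1
1 0 1

Lights still on: 7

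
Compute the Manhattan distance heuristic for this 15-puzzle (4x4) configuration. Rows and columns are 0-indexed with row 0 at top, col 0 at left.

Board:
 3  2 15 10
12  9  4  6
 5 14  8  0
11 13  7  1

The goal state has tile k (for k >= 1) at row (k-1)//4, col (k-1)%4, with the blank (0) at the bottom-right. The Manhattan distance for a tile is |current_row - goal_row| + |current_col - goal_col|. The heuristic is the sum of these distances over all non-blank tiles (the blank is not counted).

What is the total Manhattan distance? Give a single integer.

Tile 3: (0,0)->(0,2) = 2
Tile 2: (0,1)->(0,1) = 0
Tile 15: (0,2)->(3,2) = 3
Tile 10: (0,3)->(2,1) = 4
Tile 12: (1,0)->(2,3) = 4
Tile 9: (1,1)->(2,0) = 2
Tile 4: (1,2)->(0,3) = 2
Tile 6: (1,3)->(1,1) = 2
Tile 5: (2,0)->(1,0) = 1
Tile 14: (2,1)->(3,1) = 1
Tile 8: (2,2)->(1,3) = 2
Tile 11: (3,0)->(2,2) = 3
Tile 13: (3,1)->(3,0) = 1
Tile 7: (3,2)->(1,2) = 2
Tile 1: (3,3)->(0,0) = 6
Sum: 2 + 0 + 3 + 4 + 4 + 2 + 2 + 2 + 1 + 1 + 2 + 3 + 1 + 2 + 6 = 35

Answer: 35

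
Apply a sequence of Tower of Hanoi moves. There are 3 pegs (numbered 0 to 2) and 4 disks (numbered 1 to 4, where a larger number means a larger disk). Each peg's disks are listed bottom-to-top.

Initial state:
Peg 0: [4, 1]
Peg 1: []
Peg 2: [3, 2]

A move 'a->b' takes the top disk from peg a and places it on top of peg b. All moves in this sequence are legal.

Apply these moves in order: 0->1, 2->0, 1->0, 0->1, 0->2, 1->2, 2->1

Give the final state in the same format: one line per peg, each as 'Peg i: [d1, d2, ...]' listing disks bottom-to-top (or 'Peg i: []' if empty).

Answer: Peg 0: [4]
Peg 1: [1]
Peg 2: [3, 2]

Derivation:
After move 1 (0->1):
Peg 0: [4]
Peg 1: [1]
Peg 2: [3, 2]

After move 2 (2->0):
Peg 0: [4, 2]
Peg 1: [1]
Peg 2: [3]

After move 3 (1->0):
Peg 0: [4, 2, 1]
Peg 1: []
Peg 2: [3]

After move 4 (0->1):
Peg 0: [4, 2]
Peg 1: [1]
Peg 2: [3]

After move 5 (0->2):
Peg 0: [4]
Peg 1: [1]
Peg 2: [3, 2]

After move 6 (1->2):
Peg 0: [4]
Peg 1: []
Peg 2: [3, 2, 1]

After move 7 (2->1):
Peg 0: [4]
Peg 1: [1]
Peg 2: [3, 2]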